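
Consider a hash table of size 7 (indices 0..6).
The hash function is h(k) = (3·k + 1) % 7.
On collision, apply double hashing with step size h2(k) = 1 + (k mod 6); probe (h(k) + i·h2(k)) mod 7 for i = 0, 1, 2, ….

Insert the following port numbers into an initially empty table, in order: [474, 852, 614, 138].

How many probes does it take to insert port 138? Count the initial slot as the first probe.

474 hashes to 2; slot 2 is free -> place at 2.
852 hashes to 2, h2=1; 2 taken -> place at 3.
614 hashes to 2, h2=3; 2 taken -> place at 5.
138 hashes to 2, h2=1; 2,3 taken -> place at 4.
Table: [-, -, 474, 852, 138, 614, -]

3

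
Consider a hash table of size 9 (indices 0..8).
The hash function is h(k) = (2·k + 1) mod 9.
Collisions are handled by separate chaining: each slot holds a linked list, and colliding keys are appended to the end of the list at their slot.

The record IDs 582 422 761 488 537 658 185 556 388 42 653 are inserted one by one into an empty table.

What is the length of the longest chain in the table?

582 → bucket 4
422 → bucket 8
761 → bucket 2
488 → bucket 5
537 → bucket 4 (collision)
658 → bucket 3
185 → bucket 2 (collision)
556 → bucket 6
388 → bucket 3 (collision)
42 → bucket 4 (collision)
653 → bucket 2 (collision)
Final buckets:
0: —
1: —
2: 761 -> 185 -> 653
3: 658 -> 388
4: 582 -> 537 -> 42
5: 488
6: 556
7: —
8: 422

3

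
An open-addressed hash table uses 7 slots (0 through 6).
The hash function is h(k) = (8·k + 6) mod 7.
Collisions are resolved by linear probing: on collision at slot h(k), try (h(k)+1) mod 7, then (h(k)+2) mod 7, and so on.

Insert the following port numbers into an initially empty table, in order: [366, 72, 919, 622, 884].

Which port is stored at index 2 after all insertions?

366 hashes to 1; slot 1 is free -> place at 1.
72 hashes to 1; 1 taken -> place at 2.
919 hashes to 1; 1,2 taken -> place at 3.
622 hashes to 5; slot 5 is free -> place at 5.
884 hashes to 1; 1,2,3 taken -> place at 4.
Table: [—, 366, 72, 919, 884, 622, —]

72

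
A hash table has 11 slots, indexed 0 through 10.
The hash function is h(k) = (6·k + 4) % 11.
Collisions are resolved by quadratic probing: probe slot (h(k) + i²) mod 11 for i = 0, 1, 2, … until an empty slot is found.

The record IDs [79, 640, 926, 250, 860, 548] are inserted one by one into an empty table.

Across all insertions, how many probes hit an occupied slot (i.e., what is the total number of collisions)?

7

79 hashes to 5; slot 5 is free -> place at 5.
640 hashes to 5; 5 taken -> place at 6.
926 hashes to 5; 5,6 taken -> place at 9.
250 hashes to 8; slot 8 is free -> place at 8.
860 hashes to 5; 5,6,9 taken -> place at 3.
548 hashes to 3; 3 taken -> place at 4.
Table: [., ., ., 860, 548, 79, 640, ., 250, 926, .]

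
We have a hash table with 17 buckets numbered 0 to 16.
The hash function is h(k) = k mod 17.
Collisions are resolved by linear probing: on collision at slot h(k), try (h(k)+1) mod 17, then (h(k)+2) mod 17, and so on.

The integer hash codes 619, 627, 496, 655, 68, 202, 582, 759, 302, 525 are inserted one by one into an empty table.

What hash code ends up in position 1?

619 hashes to 7; slot 7 is free -> place at 7.
627 hashes to 15; slot 15 is free -> place at 15.
496 hashes to 3; slot 3 is free -> place at 3.
655 hashes to 9; slot 9 is free -> place at 9.
68 hashes to 0; slot 0 is free -> place at 0.
202 hashes to 15; 15 taken -> place at 16.
582 hashes to 4; slot 4 is free -> place at 4.
759 hashes to 11; slot 11 is free -> place at 11.
302 hashes to 13; slot 13 is free -> place at 13.
525 hashes to 15; 15,16,0 taken -> place at 1.
Table: [68, 525, -, 496, 582, -, -, 619, -, 655, -, 759, -, 302, -, 627, 202]

525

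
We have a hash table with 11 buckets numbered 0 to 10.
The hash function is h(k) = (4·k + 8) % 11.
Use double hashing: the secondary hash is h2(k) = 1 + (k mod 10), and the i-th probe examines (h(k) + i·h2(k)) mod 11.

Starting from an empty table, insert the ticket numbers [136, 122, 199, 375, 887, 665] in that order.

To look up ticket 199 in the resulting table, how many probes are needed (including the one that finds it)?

136 hashes to 2; slot 2 is free -> place at 2.
122 hashes to 1; slot 1 is free -> place at 1.
199 hashes to 1, h2=10; 1 taken -> place at 0.
375 hashes to 1, h2=6; 1 taken -> place at 7.
887 hashes to 3; slot 3 is free -> place at 3.
665 hashes to 6; slot 6 is free -> place at 6.
Table: [199, 122, 136, 887, ., ., 665, 375, ., ., .]
Lookup 199: h=1, h2=10, probe 1,0 → found at 0.

2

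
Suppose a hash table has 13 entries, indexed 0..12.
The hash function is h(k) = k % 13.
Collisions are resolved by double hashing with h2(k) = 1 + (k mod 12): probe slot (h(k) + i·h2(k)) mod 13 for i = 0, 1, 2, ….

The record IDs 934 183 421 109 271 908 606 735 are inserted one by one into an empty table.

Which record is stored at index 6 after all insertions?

Insert 934: h=11, slot 11 empty => index 11.
Insert 183: h=1, slot 1 empty => index 1.
Insert 421: h=5, slot 5 empty => index 5.
Insert 109: h=5, h2=2, slot 5 occupied => index 7.
Insert 271: h=11, h2=8, slot 11 occupied => index 6.
Insert 908: h=11, h2=9, slots 11,7 occupied => index 3.
Insert 606: h=8, slot 8 empty => index 8.
Insert 735: h=7, h2=4, slots 7,11 occupied => index 2.
Table: [_, 183, 735, 908, _, 421, 271, 109, 606, _, _, 934, _]

271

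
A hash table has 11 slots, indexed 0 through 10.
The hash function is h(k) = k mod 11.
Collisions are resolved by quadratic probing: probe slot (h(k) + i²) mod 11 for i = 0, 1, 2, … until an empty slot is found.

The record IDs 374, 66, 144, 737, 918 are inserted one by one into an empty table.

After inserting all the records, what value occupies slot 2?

374 hashes to 0; slot 0 is free -> place at 0.
66 hashes to 0; 0 taken -> place at 1.
144 hashes to 1; 1 taken -> place at 2.
737 hashes to 0; 0,1 taken -> place at 4.
918 hashes to 5; slot 5 is free -> place at 5.
Table: [374, 66, 144, —, 737, 918, —, —, —, —, —]

144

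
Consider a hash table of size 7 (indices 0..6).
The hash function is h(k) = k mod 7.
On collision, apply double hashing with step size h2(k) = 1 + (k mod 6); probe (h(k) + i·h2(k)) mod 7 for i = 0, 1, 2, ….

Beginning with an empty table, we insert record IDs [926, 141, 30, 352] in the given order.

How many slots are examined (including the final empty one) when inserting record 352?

926 hashes to 2; slot 2 is free => place at 2.
141 hashes to 1; slot 1 is free => place at 1.
30 hashes to 2, h2=1; 2 taken => place at 3.
352 hashes to 2, h2=5; 2 taken => place at 0.
Table: [352, 141, 926, 30, ., ., .]

2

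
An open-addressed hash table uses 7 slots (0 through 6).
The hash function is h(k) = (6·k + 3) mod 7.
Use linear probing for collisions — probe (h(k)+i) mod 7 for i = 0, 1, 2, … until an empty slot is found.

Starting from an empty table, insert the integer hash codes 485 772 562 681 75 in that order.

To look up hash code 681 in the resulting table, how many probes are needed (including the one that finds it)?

485: h=1 → slot 1
772: h=1, probe 1,2 → slot 2
562: h=1, probe 1,2,3 → slot 3
681: h=1, probe 1,2,3,4 → slot 4
75: h=5 → slot 5
Table: [—, 485, 772, 562, 681, 75, —]
Lookup 681: h=1, probe 1,2,3,4 → found at 4.

4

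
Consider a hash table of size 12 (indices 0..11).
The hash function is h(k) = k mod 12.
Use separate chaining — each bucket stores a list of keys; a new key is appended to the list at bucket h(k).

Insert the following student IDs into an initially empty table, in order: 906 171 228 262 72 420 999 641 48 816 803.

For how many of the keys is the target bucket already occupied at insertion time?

5

Insert 906: h=6, bucket 6 empty -> new chain.
Insert 171: h=3, bucket 3 empty -> new chain.
Insert 228: h=0, bucket 0 empty -> new chain.
Insert 262: h=10, bucket 10 empty -> new chain.
Insert 72: h=0, bucket 0 nonempty -> append to chain.
Insert 420: h=0, bucket 0 nonempty -> append to chain.
Insert 999: h=3, bucket 3 nonempty -> append to chain.
Insert 641: h=5, bucket 5 empty -> new chain.
Insert 48: h=0, bucket 0 nonempty -> append to chain.
Insert 816: h=0, bucket 0 nonempty -> append to chain.
Insert 803: h=11, bucket 11 empty -> new chain.
Final buckets:
0: 228 -> 72 -> 420 -> 48 -> 816
1: _
2: _
3: 171 -> 999
4: _
5: 641
6: 906
7: _
8: _
9: _
10: 262
11: 803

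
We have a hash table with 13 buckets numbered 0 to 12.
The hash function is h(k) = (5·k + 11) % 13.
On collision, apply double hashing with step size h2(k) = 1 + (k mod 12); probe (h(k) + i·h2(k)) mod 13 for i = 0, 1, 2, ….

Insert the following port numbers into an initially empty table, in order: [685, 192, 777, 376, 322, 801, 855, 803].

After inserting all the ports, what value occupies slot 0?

855

Insert 685: h=4, slot 4 empty => index 4.
Insert 192: h=9, slot 9 empty => index 9.
Insert 777: h=9, h2=10, slot 9 occupied => index 6.
Insert 376: h=6, h2=5, slot 6 occupied => index 11.
Insert 322: h=9, h2=11, slot 9 occupied => index 7.
Insert 801: h=12, slot 12 empty => index 12.
Insert 855: h=9, h2=4, slot 9 occupied => index 0.
Insert 803: h=9, h2=12, slot 9 occupied => index 8.
Table: [855, -, -, -, 685, -, 777, 322, 803, 192, -, 376, 801]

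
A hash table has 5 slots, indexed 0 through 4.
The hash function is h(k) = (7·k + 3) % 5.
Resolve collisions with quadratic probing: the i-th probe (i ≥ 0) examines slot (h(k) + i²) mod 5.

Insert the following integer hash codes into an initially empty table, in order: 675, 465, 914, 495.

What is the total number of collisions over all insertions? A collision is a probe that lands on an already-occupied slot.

3

675 hashes to 3; slot 3 is free => place at 3.
465 hashes to 3; 3 taken => place at 4.
914 hashes to 1; slot 1 is free => place at 1.
495 hashes to 3; 3,4 taken => place at 2.
Table: [., 914, 495, 675, 465]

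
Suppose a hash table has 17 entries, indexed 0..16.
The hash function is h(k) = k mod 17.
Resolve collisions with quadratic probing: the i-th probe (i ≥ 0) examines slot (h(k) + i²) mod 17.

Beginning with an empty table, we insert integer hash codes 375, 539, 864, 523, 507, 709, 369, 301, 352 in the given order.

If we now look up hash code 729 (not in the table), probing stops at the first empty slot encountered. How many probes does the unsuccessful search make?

3

375: h=1 → slot 1
539: h=12 → slot 12
864: h=14 → slot 14
523: h=13 → slot 13
507: h=14, probe 14,15 → slot 15
709: h=12, probe 12,13,16 → slot 16
369: h=12, probe 12,13,16,4 → slot 4
301: h=12, probe 12,13,16,4,11 → slot 11
352: h=12, probe 12,13,16,4,11,3 → slot 3
Table: [_, 375, _, 352, 369, _, _, _, _, _, _, 301, 539, 523, 864, 507, 709]
Lookup 729: h=15, probe 15,16,2 → slot 2 empty, not found.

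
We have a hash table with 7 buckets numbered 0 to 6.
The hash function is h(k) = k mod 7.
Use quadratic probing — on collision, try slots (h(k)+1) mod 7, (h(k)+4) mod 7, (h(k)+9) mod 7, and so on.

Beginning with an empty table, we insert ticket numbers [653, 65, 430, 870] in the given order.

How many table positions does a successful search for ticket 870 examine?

3

653: h=2 → slot 2
65: h=2, probe 2,3 → slot 3
430: h=3, probe 3,4 → slot 4
870: h=2, probe 2,3,6 → slot 6
Table: [-, -, 653, 65, 430, -, 870]
Lookup 870: h=2, probe 2,3,6 → found at 6.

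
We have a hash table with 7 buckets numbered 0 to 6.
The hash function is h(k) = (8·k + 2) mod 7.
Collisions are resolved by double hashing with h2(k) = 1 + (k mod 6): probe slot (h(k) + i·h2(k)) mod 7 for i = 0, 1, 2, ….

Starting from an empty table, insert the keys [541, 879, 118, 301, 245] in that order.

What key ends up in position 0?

245

541 hashes to 4; slot 4 is free -> place at 4.
879 hashes to 6; slot 6 is free -> place at 6.
118 hashes to 1; slot 1 is free -> place at 1.
301 hashes to 2; slot 2 is free -> place at 2.
245 hashes to 2, h2=6; 2,1 taken -> place at 0.
Table: [245, 118, 301, ∅, 541, ∅, 879]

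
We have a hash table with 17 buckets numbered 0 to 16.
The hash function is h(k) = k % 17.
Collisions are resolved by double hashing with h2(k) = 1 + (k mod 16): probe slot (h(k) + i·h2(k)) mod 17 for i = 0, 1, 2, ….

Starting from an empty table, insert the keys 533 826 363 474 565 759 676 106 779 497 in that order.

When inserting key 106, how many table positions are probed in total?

3

Insert 533: h=6, slot 6 empty => index 6.
Insert 826: h=10, slot 10 empty => index 10.
Insert 363: h=6, h2=12, slot 6 occupied => index 1.
Insert 474: h=15, slot 15 empty => index 15.
Insert 565: h=4, slot 4 empty => index 4.
Insert 759: h=11, slot 11 empty => index 11.
Insert 676: h=13, slot 13 empty => index 13.
Insert 106: h=4, h2=11, slots 4,15 occupied => index 9.
Insert 779: h=14, slot 14 empty => index 14.
Insert 497: h=4, h2=2, slots 4,6 occupied => index 8.
Table: [_, 363, _, _, 565, _, 533, _, 497, 106, 826, 759, _, 676, 779, 474, _]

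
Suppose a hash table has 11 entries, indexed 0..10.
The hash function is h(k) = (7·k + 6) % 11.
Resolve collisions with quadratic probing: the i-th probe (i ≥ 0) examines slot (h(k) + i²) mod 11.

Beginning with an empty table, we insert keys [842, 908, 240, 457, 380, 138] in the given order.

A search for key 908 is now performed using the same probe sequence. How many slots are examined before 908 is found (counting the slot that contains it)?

2

842: h=4 -> slot 4
908: h=4, probe 4,5 -> slot 5
240: h=3 -> slot 3
457: h=4, probe 4,5,8 -> slot 8
380: h=4, probe 4,5,8,2 -> slot 2
138: h=4, probe 4,5,8,2,9 -> slot 9
Table: [_, _, 380, 240, 842, 908, _, _, 457, 138, _]
Lookup 908: h=4, probe 4,5 → found at 5.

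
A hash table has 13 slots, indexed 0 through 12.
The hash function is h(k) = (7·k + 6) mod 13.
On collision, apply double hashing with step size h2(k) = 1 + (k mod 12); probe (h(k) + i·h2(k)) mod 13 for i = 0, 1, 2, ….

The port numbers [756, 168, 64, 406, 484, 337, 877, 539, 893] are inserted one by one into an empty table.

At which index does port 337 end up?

756: h=7 → slot 7
168: h=12 → slot 12
64: h=12, h2=5, probe 12,4 → slot 4
406: h=1 → slot 1
484: h=1, h2=5, probe 1,6 → slot 6
337: h=12, h2=2, probe 12,1,3 → slot 3
877: h=9 → slot 9
539: h=9, h2=12, probe 9,8 → slot 8
893: h=4, h2=6, probe 4,10 → slot 10
Table: [_, 406, _, 337, 64, _, 484, 756, 539, 877, 893, _, 168]

3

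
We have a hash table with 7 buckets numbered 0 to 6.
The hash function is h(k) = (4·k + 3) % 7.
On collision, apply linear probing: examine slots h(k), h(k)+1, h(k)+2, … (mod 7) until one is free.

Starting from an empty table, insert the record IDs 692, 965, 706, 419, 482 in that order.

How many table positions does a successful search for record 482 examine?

692: h=6 → slot 6
965: h=6, probe 6,0 → slot 0
706: h=6, probe 6,0,1 → slot 1
419: h=6, probe 6,0,1,2 → slot 2
482: h=6, probe 6,0,1,2,3 → slot 3
Table: [965, 706, 419, 482, -, -, 692]
Lookup 482: h=6, probe 6,0,1,2,3 → found at 3.

5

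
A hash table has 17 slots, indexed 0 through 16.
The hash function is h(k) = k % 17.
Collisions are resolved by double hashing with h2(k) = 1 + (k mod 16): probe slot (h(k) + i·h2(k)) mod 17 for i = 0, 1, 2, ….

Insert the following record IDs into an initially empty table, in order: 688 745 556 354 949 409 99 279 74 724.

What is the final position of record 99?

5

688 hashes to 8; slot 8 is free -> place at 8.
745 hashes to 14; slot 14 is free -> place at 14.
556 hashes to 12; slot 12 is free -> place at 12.
354 hashes to 14, h2=3; 14 taken -> place at 0.
949 hashes to 14, h2=6; 14 taken -> place at 3.
409 hashes to 1; slot 1 is free -> place at 1.
99 hashes to 14, h2=4; 14,1 taken -> place at 5.
279 hashes to 7; slot 7 is free -> place at 7.
74 hashes to 6; slot 6 is free -> place at 6.
724 hashes to 10; slot 10 is free -> place at 10.
Table: [354, 409, -, 949, -, 99, 74, 279, 688, -, 724, -, 556, -, 745, -, -]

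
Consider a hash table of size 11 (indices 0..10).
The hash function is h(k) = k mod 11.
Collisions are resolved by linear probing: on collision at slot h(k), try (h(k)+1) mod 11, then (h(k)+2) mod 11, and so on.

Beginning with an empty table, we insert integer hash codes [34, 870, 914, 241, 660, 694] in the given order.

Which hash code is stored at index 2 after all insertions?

Insert 34: h=1, slot 1 empty => index 1.
Insert 870: h=1, slot 1 occupied => index 2.
Insert 914: h=1, slots 1,2 occupied => index 3.
Insert 241: h=10, slot 10 empty => index 10.
Insert 660: h=0, slot 0 empty => index 0.
Insert 694: h=1, slots 1,2,3 occupied => index 4.
Table: [660, 34, 870, 914, 694, ∅, ∅, ∅, ∅, ∅, 241]

870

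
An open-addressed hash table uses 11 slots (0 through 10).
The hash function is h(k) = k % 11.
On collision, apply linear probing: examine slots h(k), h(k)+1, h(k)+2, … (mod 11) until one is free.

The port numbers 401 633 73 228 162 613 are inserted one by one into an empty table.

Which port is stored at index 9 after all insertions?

162

401: h=5 → slot 5
633: h=6 → slot 6
73: h=7 → slot 7
228: h=8 → slot 8
162: h=8, probe 8,9 → slot 9
613: h=8, probe 8,9,10 → slot 10
Table: [_, _, _, _, _, 401, 633, 73, 228, 162, 613]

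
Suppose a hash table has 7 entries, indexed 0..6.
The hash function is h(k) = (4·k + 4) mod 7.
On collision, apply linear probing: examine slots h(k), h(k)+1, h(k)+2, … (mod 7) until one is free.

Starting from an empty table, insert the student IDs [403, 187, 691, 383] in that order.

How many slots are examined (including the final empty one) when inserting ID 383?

403: h=6 → slot 6
187: h=3 → slot 3
691: h=3, probe 3,4 → slot 4
383: h=3, probe 3,4,5 → slot 5
Table: [—, —, —, 187, 691, 383, 403]

3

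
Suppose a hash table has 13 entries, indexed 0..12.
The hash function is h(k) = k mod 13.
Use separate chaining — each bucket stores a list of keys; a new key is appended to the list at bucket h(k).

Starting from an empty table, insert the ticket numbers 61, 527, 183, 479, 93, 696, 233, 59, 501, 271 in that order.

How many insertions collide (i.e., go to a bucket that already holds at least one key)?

61 -> bucket 9
527 -> bucket 7
183 -> bucket 1
479 -> bucket 11
93 -> bucket 2
696 -> bucket 7 (collision)
233 -> bucket 12
59 -> bucket 7 (collision)
501 -> bucket 7 (collision)
271 -> bucket 11 (collision)
Final buckets:
0: .
1: 183
2: 93
3: .
4: .
5: .
6: .
7: 527 -> 696 -> 59 -> 501
8: .
9: 61
10: .
11: 479 -> 271
12: 233

4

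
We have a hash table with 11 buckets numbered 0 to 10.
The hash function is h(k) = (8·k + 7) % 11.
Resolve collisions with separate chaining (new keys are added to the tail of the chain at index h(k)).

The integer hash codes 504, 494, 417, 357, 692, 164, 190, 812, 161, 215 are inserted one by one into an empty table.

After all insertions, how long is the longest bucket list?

Insert 504: h=2, bucket 2 empty -> new chain.
Insert 494: h=10, bucket 10 empty -> new chain.
Insert 417: h=10, bucket 10 nonempty -> append to chain.
Insert 357: h=3, bucket 3 empty -> new chain.
Insert 692: h=10, bucket 10 nonempty -> append to chain.
Insert 164: h=10, bucket 10 nonempty -> append to chain.
Insert 190: h=9, bucket 9 empty -> new chain.
Insert 812: h=2, bucket 2 nonempty -> append to chain.
Insert 161: h=8, bucket 8 empty -> new chain.
Insert 215: h=0, bucket 0 empty -> new chain.
Final buckets:
0: 215
1: _
2: 504 -> 812
3: 357
4: _
5: _
6: _
7: _
8: 161
9: 190
10: 494 -> 417 -> 692 -> 164

4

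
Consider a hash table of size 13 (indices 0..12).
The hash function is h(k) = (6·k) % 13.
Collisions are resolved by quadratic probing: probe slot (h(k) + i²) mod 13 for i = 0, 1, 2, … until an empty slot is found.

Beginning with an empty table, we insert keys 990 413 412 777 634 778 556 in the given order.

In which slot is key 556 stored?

990 hashes to 12; slot 12 is free → place at 12.
413 hashes to 8; slot 8 is free → place at 8.
412 hashes to 2; slot 2 is free → place at 2.
777 hashes to 8; 8 taken → place at 9.
634 hashes to 8; 8,9,12 taken → place at 4.
778 hashes to 1; slot 1 is free → place at 1.
556 hashes to 8; 8,9,12,4 taken → place at 11.
Table: [., 778, 412, ., 634, ., ., ., 413, 777, ., 556, 990]

11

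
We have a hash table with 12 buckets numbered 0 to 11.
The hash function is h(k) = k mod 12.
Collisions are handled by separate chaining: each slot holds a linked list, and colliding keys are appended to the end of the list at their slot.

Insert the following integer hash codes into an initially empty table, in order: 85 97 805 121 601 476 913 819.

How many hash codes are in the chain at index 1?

6

Insert 85: h=1, bucket 1 empty -> new chain.
Insert 97: h=1, bucket 1 nonempty -> append to chain.
Insert 805: h=1, bucket 1 nonempty -> append to chain.
Insert 121: h=1, bucket 1 nonempty -> append to chain.
Insert 601: h=1, bucket 1 nonempty -> append to chain.
Insert 476: h=8, bucket 8 empty -> new chain.
Insert 913: h=1, bucket 1 nonempty -> append to chain.
Insert 819: h=3, bucket 3 empty -> new chain.
Final buckets:
0: ∅
1: 85 -> 97 -> 805 -> 121 -> 601 -> 913
2: ∅
3: 819
4: ∅
5: ∅
6: ∅
7: ∅
8: 476
9: ∅
10: ∅
11: ∅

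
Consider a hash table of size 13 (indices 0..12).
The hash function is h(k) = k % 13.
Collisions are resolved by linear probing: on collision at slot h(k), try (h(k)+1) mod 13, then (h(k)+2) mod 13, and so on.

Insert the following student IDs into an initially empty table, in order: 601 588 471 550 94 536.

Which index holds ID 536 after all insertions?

Insert 601: h=3, slot 3 empty -> index 3.
Insert 588: h=3, slot 3 occupied -> index 4.
Insert 471: h=3, slots 3,4 occupied -> index 5.
Insert 550: h=4, slots 4,5 occupied -> index 6.
Insert 94: h=3, slots 3,4,5,6 occupied -> index 7.
Insert 536: h=3, slots 3,4,5,6,7 occupied -> index 8.
Table: [_, _, _, 601, 588, 471, 550, 94, 536, _, _, _, _]

8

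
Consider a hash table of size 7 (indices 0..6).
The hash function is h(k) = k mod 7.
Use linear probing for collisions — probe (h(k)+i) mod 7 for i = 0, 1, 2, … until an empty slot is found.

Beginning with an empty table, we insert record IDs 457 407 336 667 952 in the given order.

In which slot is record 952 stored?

4

Insert 457: h=2, slot 2 empty -> index 2.
Insert 407: h=1, slot 1 empty -> index 1.
Insert 336: h=0, slot 0 empty -> index 0.
Insert 667: h=2, slot 2 occupied -> index 3.
Insert 952: h=0, slots 0,1,2,3 occupied -> index 4.
Table: [336, 407, 457, 667, 952, -, -]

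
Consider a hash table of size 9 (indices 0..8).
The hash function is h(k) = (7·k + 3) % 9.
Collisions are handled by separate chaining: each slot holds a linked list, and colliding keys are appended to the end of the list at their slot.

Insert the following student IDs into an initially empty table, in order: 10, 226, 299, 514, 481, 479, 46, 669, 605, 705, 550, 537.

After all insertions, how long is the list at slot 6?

2

Insert 10: h=1, bucket 1 empty -> new chain.
Insert 226: h=1, bucket 1 nonempty -> append to chain.
Insert 299: h=8, bucket 8 empty -> new chain.
Insert 514: h=1, bucket 1 nonempty -> append to chain.
Insert 481: h=4, bucket 4 empty -> new chain.
Insert 479: h=8, bucket 8 nonempty -> append to chain.
Insert 46: h=1, bucket 1 nonempty -> append to chain.
Insert 669: h=6, bucket 6 empty -> new chain.
Insert 605: h=8, bucket 8 nonempty -> append to chain.
Insert 705: h=6, bucket 6 nonempty -> append to chain.
Insert 550: h=1, bucket 1 nonempty -> append to chain.
Insert 537: h=0, bucket 0 empty -> new chain.
Final buckets:
0: 537
1: 10 -> 226 -> 514 -> 46 -> 550
2: -
3: -
4: 481
5: -
6: 669 -> 705
7: -
8: 299 -> 479 -> 605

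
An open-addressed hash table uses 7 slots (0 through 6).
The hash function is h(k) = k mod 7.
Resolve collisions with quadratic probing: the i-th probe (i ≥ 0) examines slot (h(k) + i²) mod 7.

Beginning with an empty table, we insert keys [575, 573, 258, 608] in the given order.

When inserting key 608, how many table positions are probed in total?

3

575 hashes to 1; slot 1 is free -> place at 1.
573 hashes to 6; slot 6 is free -> place at 6.
258 hashes to 6; 6 taken -> place at 0.
608 hashes to 6; 6,0 taken -> place at 3.
Table: [258, 575, ., 608, ., ., 573]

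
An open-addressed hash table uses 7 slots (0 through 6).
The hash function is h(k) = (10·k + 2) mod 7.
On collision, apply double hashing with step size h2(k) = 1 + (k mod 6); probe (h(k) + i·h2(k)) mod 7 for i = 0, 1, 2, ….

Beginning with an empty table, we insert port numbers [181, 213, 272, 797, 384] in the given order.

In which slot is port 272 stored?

2

181: h=6 -> slot 6
213: h=4 -> slot 4
272: h=6, h2=3, probe 6,2 -> slot 2
797: h=6, h2=6, probe 6,5 -> slot 5
384: h=6, h2=1, probe 6,0 -> slot 0
Table: [384, ., 272, ., 213, 797, 181]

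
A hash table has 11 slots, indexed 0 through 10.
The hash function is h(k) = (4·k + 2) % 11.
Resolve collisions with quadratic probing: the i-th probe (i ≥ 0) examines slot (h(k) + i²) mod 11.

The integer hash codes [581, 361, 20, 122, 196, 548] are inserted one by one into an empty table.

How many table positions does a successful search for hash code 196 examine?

581: h=5 -> slot 5
361: h=5, probe 5,6 -> slot 6
20: h=5, probe 5,6,9 -> slot 9
122: h=6, probe 6,7 -> slot 7
196: h=5, probe 5,6,9,3 -> slot 3
548: h=5, probe 5,6,9,3,10 -> slot 10
Table: [∅, ∅, ∅, 196, ∅, 581, 361, 122, ∅, 20, 548]
Lookup 196: h=5, probe 5,6,9,3 → found at 3.

4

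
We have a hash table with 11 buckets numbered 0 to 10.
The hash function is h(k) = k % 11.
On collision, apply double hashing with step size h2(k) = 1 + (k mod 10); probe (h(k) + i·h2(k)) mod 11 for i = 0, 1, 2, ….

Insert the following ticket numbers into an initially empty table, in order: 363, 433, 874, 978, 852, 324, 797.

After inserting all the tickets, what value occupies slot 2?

797

Insert 363: h=0, slot 0 empty → index 0.
Insert 433: h=4, slot 4 empty → index 4.
Insert 874: h=5, slot 5 empty → index 5.
Insert 978: h=10, slot 10 empty → index 10.
Insert 852: h=5, h2=3, slot 5 occupied → index 8.
Insert 324: h=5, h2=5, slots 5,10,4 occupied → index 9.
Insert 797: h=5, h2=8, slot 5 occupied → index 2.
Table: [363, _, 797, _, 433, 874, _, _, 852, 324, 978]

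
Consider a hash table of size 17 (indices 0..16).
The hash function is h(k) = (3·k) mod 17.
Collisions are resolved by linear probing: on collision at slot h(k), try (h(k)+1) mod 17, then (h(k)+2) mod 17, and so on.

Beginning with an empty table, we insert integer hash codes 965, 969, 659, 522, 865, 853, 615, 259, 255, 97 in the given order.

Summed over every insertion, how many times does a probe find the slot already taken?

4

Insert 965: h=5, slot 5 empty => index 5.
Insert 969: h=0, slot 0 empty => index 0.
Insert 659: h=5, slot 5 occupied => index 6.
Insert 522: h=2, slot 2 empty => index 2.
Insert 865: h=11, slot 11 empty => index 11.
Insert 853: h=9, slot 9 empty => index 9.
Insert 615: h=9, slot 9 occupied => index 10.
Insert 259: h=12, slot 12 empty => index 12.
Insert 255: h=0, slot 0 occupied => index 1.
Insert 97: h=2, slot 2 occupied => index 3.
Table: [969, 255, 522, 97, ., 965, 659, ., ., 853, 615, 865, 259, ., ., ., .]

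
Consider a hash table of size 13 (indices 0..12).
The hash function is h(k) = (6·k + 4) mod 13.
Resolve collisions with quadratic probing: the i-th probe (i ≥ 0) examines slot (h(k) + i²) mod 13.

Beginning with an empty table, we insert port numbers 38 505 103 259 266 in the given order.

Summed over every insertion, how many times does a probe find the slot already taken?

38: h=11 => slot 11
505: h=5 => slot 5
103: h=11, probe 11,12 => slot 12
259: h=11, probe 11,12,2 => slot 2
266: h=1 => slot 1
Table: [—, 266, 259, —, —, 505, —, —, —, —, —, 38, 103]

3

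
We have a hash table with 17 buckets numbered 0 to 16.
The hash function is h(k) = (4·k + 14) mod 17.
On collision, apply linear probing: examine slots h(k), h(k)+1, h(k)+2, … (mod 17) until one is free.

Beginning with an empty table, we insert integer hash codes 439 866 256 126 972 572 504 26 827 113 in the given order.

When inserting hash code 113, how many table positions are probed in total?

7

439 hashes to 2; slot 2 is free => place at 2.
866 hashes to 10; slot 10 is free => place at 10.
256 hashes to 1; slot 1 is free => place at 1.
126 hashes to 8; slot 8 is free => place at 8.
972 hashes to 9; slot 9 is free => place at 9.
572 hashes to 7; slot 7 is free => place at 7.
504 hashes to 7; 7,8,9,10 taken => place at 11.
26 hashes to 16; slot 16 is free => place at 16.
827 hashes to 7; 7,8,9,10,11 taken => place at 12.
113 hashes to 7; 7,8,9,10,11,12 taken => place at 13.
Table: [-, 256, 439, -, -, -, -, 572, 126, 972, 866, 504, 827, 113, -, -, 26]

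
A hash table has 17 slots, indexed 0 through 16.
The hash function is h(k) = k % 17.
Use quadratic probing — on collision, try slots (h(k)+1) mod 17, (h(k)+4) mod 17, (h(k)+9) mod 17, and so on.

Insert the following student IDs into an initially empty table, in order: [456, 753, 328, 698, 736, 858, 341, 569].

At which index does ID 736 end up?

9

Insert 456: h=14, slot 14 empty -> index 14.
Insert 753: h=5, slot 5 empty -> index 5.
Insert 328: h=5, slot 5 occupied -> index 6.
Insert 698: h=1, slot 1 empty -> index 1.
Insert 736: h=5, slots 5,6 occupied -> index 9.
Insert 858: h=8, slot 8 empty -> index 8.
Insert 341: h=1, slot 1 occupied -> index 2.
Insert 569: h=8, slots 8,9 occupied -> index 12.
Table: [_, 698, 341, _, _, 753, 328, _, 858, 736, _, _, 569, _, 456, _, _]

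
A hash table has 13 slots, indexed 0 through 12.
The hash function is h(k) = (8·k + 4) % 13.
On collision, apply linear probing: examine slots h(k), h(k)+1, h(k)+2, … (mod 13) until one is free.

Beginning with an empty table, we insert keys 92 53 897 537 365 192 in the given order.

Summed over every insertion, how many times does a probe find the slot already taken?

92: h=12 -> slot 12
53: h=12, probe 12,0 -> slot 0
897: h=4 -> slot 4
537: h=10 -> slot 10
365: h=12, probe 12,0,1 -> slot 1
192: h=6 -> slot 6
Table: [53, 365, —, —, 897, —, 192, —, —, —, 537, —, 92]

3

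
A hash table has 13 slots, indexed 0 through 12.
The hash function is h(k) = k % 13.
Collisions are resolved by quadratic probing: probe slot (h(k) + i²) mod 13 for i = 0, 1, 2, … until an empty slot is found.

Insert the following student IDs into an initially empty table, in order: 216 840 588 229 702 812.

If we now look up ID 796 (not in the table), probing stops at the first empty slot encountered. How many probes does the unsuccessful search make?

2

Insert 216: h=8, slot 8 empty => index 8.
Insert 840: h=8, slot 8 occupied => index 9.
Insert 588: h=3, slot 3 empty => index 3.
Insert 229: h=8, slots 8,9 occupied => index 12.
Insert 702: h=0, slot 0 empty => index 0.
Insert 812: h=6, slot 6 empty => index 6.
Table: [702, ., ., 588, ., ., 812, ., 216, 840, ., ., 229]
Lookup 796: h=3, probe 3,4 → slot 4 empty, not found.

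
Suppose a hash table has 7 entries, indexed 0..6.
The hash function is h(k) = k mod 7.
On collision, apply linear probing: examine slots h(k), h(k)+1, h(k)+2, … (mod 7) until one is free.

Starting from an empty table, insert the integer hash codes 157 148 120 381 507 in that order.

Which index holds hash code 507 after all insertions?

157 hashes to 3; slot 3 is free → place at 3.
148 hashes to 1; slot 1 is free → place at 1.
120 hashes to 1; 1 taken → place at 2.
381 hashes to 3; 3 taken → place at 4.
507 hashes to 3; 3,4 taken → place at 5.
Table: [—, 148, 120, 157, 381, 507, —]

5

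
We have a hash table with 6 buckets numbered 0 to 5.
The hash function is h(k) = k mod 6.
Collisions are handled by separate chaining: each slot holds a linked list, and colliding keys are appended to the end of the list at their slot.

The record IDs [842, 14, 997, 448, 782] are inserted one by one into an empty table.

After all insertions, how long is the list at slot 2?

842 → bucket 2
14 → bucket 2 (collision)
997 → bucket 1
448 → bucket 4
782 → bucket 2 (collision)
Final buckets:
0: —
1: 997
2: 842 -> 14 -> 782
3: —
4: 448
5: —

3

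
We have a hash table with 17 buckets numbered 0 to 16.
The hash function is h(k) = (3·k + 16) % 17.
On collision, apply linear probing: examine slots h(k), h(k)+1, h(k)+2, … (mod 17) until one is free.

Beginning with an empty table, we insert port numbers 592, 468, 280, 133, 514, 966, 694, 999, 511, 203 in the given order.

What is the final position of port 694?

12

592 hashes to 7; slot 7 is free => place at 7.
468 hashes to 9; slot 9 is free => place at 9.
280 hashes to 6; slot 6 is free => place at 6.
133 hashes to 7; 7 taken => place at 8.
514 hashes to 11; slot 11 is free => place at 11.
966 hashes to 7; 7,8,9 taken => place at 10.
694 hashes to 7; 7,8,9,10,11 taken => place at 12.
999 hashes to 4; slot 4 is free => place at 4.
511 hashes to 2; slot 2 is free => place at 2.
203 hashes to 13; slot 13 is free => place at 13.
Table: [∅, ∅, 511, ∅, 999, ∅, 280, 592, 133, 468, 966, 514, 694, 203, ∅, ∅, ∅]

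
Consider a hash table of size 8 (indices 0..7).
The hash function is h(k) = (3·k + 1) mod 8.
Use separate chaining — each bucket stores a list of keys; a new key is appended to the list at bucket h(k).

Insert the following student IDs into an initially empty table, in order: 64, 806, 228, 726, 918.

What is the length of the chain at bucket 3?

64 → bucket 1
806 → bucket 3
228 → bucket 5
726 → bucket 3 (collision)
918 → bucket 3 (collision)
Final buckets:
0: —
1: 64
2: —
3: 806 -> 726 -> 918
4: —
5: 228
6: —
7: —

3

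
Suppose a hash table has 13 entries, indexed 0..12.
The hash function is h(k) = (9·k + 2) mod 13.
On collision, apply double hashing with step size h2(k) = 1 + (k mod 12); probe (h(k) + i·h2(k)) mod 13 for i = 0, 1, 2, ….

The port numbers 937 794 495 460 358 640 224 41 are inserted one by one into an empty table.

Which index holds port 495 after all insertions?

937 hashes to 11; slot 11 is free => place at 11.
794 hashes to 11, h2=3; 11 taken => place at 1.
495 hashes to 11, h2=4; 11 taken => place at 2.
460 hashes to 8; slot 8 is free => place at 8.
358 hashes to 0; slot 0 is free => place at 0.
640 hashes to 3; slot 3 is free => place at 3.
224 hashes to 3, h2=9; 3 taken => place at 12.
41 hashes to 7; slot 7 is free => place at 7.
Table: [358, 794, 495, 640, _, _, _, 41, 460, _, _, 937, 224]

2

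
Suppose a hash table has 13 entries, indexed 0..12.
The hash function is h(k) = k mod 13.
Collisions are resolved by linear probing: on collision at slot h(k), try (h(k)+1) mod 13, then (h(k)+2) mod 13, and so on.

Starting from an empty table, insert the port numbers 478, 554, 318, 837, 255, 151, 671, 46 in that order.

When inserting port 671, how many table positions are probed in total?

5

478 hashes to 10; slot 10 is free => place at 10.
554 hashes to 8; slot 8 is free => place at 8.
318 hashes to 6; slot 6 is free => place at 6.
837 hashes to 5; slot 5 is free => place at 5.
255 hashes to 8; 8 taken => place at 9.
151 hashes to 8; 8,9,10 taken => place at 11.
671 hashes to 8; 8,9,10,11 taken => place at 12.
46 hashes to 7; slot 7 is free => place at 7.
Table: [_, _, _, _, _, 837, 318, 46, 554, 255, 478, 151, 671]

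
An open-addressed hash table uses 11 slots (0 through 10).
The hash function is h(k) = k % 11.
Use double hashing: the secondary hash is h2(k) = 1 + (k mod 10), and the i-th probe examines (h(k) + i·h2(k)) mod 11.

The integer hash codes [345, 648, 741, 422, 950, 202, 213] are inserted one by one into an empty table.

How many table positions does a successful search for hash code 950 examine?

2

Insert 345: h=4, slot 4 empty → index 4.
Insert 648: h=10, slot 10 empty → index 10.
Insert 741: h=4, h2=2, slot 4 occupied → index 6.
Insert 422: h=4, h2=3, slot 4 occupied → index 7.
Insert 950: h=4, h2=1, slot 4 occupied → index 5.
Insert 202: h=4, h2=3, slots 4,7,10 occupied → index 2.
Insert 213: h=4, h2=4, slot 4 occupied → index 8.
Table: [∅, ∅, 202, ∅, 345, 950, 741, 422, 213, ∅, 648]
Lookup 950: h=4, h2=1, probe 4,5 → found at 5.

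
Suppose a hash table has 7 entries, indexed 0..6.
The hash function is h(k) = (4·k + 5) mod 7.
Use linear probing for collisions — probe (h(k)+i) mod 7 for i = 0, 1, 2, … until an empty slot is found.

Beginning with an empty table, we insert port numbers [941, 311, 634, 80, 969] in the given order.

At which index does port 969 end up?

941 hashes to 3; slot 3 is free -> place at 3.
311 hashes to 3; 3 taken -> place at 4.
634 hashes to 0; slot 0 is free -> place at 0.
80 hashes to 3; 3,4 taken -> place at 5.
969 hashes to 3; 3,4,5 taken -> place at 6.
Table: [634, ∅, ∅, 941, 311, 80, 969]

6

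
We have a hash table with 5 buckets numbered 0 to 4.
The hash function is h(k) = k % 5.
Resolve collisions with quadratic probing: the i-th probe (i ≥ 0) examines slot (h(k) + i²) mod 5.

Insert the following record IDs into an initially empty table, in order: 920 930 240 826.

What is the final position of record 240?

Insert 920: h=0, slot 0 empty => index 0.
Insert 930: h=0, slot 0 occupied => index 1.
Insert 240: h=0, slots 0,1 occupied => index 4.
Insert 826: h=1, slot 1 occupied => index 2.
Table: [920, 930, 826, ∅, 240]

4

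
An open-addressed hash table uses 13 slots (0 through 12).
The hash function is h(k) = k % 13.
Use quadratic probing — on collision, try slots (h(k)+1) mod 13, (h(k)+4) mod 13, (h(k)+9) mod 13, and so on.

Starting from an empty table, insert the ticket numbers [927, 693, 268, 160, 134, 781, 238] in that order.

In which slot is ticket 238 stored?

3

Insert 927: h=4, slot 4 empty → index 4.
Insert 693: h=4, slot 4 occupied → index 5.
Insert 268: h=8, slot 8 empty → index 8.
Insert 160: h=4, slots 4,5,8 occupied → index 0.
Insert 134: h=4, slots 4,5,8,0 occupied → index 7.
Insert 781: h=1, slot 1 empty → index 1.
Insert 238: h=4, slots 4,5,8,0,7 occupied → index 3.
Table: [160, 781, -, 238, 927, 693, -, 134, 268, -, -, -, -]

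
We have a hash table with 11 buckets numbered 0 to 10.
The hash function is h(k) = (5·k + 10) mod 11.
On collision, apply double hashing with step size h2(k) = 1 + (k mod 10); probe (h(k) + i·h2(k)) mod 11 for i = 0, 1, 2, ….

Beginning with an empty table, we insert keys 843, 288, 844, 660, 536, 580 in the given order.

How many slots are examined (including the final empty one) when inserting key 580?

2

Insert 843: h=1, slot 1 empty → index 1.
Insert 288: h=9, slot 9 empty → index 9.
Insert 844: h=6, slot 6 empty → index 6.
Insert 660: h=10, slot 10 empty → index 10.
Insert 536: h=6, h2=7, slot 6 occupied → index 2.
Insert 580: h=6, h2=1, slot 6 occupied → index 7.
Table: [∅, 843, 536, ∅, ∅, ∅, 844, 580, ∅, 288, 660]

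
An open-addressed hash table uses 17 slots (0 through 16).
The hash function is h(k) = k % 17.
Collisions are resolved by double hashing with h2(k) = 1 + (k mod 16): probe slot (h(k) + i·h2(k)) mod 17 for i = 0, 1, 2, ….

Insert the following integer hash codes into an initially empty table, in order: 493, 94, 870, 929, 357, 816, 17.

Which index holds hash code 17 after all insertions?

493 hashes to 0; slot 0 is free => place at 0.
94 hashes to 9; slot 9 is free => place at 9.
870 hashes to 3; slot 3 is free => place at 3.
929 hashes to 11; slot 11 is free => place at 11.
357 hashes to 0, h2=6; 0 taken => place at 6.
816 hashes to 0, h2=1; 0 taken => place at 1.
17 hashes to 0, h2=2; 0 taken => place at 2.
Table: [493, 816, 17, 870, ., ., 357, ., ., 94, ., 929, ., ., ., ., .]

2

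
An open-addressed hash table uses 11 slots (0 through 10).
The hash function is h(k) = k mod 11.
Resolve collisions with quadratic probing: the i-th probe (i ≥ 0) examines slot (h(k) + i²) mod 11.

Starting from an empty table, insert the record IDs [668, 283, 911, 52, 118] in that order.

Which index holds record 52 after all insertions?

668: h=8 -> slot 8
283: h=8, probe 8,9 -> slot 9
911: h=9, probe 9,10 -> slot 10
52: h=8, probe 8,9,1 -> slot 1
118: h=8, probe 8,9,1,6 -> slot 6
Table: [∅, 52, ∅, ∅, ∅, ∅, 118, ∅, 668, 283, 911]

1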